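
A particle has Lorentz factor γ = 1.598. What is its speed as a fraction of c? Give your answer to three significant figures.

0.780c

β = √(1 − 1/γ²) = √(1 − 1/2.553604) = √0.608397 = 0.780.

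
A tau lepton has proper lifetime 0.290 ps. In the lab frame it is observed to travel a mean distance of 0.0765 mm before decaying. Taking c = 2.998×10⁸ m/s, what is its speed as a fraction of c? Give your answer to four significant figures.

Lab distance = (lab lifetime)·v = γτ·βc, so βγ = d/(cτ) = 7.650×10^-5/(2.998×10⁸ × 2.900×10^-13) = 0.8799.
With βγ = 0.8799: γ² = 1 + (βγ)² = 1.774224, and β = (βγ)/γ = 0.8799/1.332 = 0.6606.

0.6606c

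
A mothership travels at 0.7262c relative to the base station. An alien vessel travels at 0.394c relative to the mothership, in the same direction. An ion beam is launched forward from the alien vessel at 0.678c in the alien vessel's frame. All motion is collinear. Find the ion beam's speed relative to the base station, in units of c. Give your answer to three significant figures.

Compose velocities in two stages. Stage 1 (into S'): u₁ = (0.678+0.394)/(1+0.678×0.394) = 0.846.
Stage 2 (into S): u = (0.846+0.7262)/(1+0.846×0.7262) = 0.97388, so the speed is 0.974c.

0.974c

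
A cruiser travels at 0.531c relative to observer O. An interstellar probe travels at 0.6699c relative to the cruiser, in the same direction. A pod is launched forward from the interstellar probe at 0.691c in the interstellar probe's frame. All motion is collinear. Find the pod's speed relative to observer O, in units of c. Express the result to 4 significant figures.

Compose velocities in two stages. Stage 1 (into S'): u₁ = (0.691+0.6699)/(1+0.691×0.6699) = 0.93027.
Stage 2 (into S): u = (0.93027+0.531)/(1+0.93027×0.531) = 0.97811, so the speed is 0.9781c.

0.9781c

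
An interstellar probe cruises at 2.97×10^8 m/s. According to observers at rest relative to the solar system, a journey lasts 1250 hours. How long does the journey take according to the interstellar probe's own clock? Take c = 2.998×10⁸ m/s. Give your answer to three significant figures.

β = v/c = (2.97×10^8 m/s)/(2.998×10⁸ m/s) = 0.99066.
With β = 0.99066, γ = 1/√(1 − 0.99066²) = 1/√0.0185927644 = 7.3338.
The interstellar probe's clock runs slow as seen from the solar system, so Δτ = Δt/γ = 1250/7.3338 = 170 hours.

170 hours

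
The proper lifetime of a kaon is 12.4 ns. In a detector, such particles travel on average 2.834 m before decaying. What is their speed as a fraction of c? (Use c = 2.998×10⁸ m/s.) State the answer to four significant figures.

Let x = d/(cτ) = 2.834 m / (2.998×10⁸ m/s × 1.240×10^-8 s) = 0.76234. Since d = βγcτ, x = βγ = β/√(1−β²).
Solving: β² = x²/(1+x²) = 0.581162/1.581162 = 0.367554, so β = 0.6063.

0.6063c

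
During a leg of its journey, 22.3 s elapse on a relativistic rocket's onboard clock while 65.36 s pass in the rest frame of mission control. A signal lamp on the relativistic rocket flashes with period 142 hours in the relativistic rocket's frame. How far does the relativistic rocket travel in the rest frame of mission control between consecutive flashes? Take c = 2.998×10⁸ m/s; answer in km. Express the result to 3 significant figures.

4.22×10^11 km

γ = Δt/Δτ = 65.36/22.3 = 2.93094.
β = √(1 − 1/γ²) = 0.94. Lab-frame period = γτ = 2.93094×142 hours = 416.19 hours. Distance = βc × γτ = 0.94 × 2.998×10⁸ m/s × 1498284 s = 4.2223×10^14 m = 4.22×10^11 km.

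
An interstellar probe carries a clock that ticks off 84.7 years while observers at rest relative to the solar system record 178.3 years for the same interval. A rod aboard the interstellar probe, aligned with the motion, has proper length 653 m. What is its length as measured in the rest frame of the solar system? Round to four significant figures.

From Δt = γΔτ: γ = 178.3/84.7 = 2.10508.
L = L₀/γ = 653/2.10508 = 310.2 m.

310.2 m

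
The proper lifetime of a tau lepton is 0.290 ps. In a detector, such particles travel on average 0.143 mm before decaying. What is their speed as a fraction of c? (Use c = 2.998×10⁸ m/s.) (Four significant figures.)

0.8545c

d = βγcτ ⇒ βγ = d/(cτ) = 1.430×10^-4 m / (8.6942×10^-5 m) = 1.6448.
β = (βγ)/√(1+(βγ)²) = 1.6448/√3.70537 = 0.8545.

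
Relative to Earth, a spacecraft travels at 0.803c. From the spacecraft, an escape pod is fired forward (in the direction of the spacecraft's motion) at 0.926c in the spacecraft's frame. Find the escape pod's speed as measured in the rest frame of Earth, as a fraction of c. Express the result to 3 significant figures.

0.992c

In units of c, u = (u' + v)/(1 + u'v) with u' = 0.926 and v = 0.803.
Numerator: 0.926 + 0.803 = 1.729. Denominator: 1 + (0.926)(0.803) = 1.743578.
u = 1.729/1.743578 = 0.99164, so the speed is 0.992c.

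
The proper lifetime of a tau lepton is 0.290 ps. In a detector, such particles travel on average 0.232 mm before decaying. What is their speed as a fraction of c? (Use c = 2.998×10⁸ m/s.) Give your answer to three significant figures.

0.936c

Let x = d/(cτ) = 2.320×10^-4 m / (2.998×10⁸ m/s × 2.900×10^-13 s) = 2.6684. Since d = βγcτ, x = βγ = β/√(1−β²).
Solving: β² = x²/(1+x²) = 7.12036/8.12036 = 0.876853, so β = 0.936.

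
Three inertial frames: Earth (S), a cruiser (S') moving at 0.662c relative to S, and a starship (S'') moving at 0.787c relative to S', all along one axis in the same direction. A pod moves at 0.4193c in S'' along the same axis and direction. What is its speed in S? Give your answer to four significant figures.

0.9804c

First combine the pod and starship (S''→S'): u₁ = (0.4193 + 0.787)/(1 + 0.4193×0.787) = 1.2063/1.3299891 = 0.907.
Then combine with the cruiser (S'→S): u = (0.907 + 0.662)/(1 + 0.907×0.662) = 1.569/1.600434 = 0.98036.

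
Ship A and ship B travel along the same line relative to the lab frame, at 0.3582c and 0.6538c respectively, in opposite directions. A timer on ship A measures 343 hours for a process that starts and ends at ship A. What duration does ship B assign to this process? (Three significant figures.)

599 hours

Transform ship A's velocity into ship B's frame: (0.3582 + 0.6538)/(1 + 0.3582·0.6538) = 1.012/1.23419116, so the relative speed is 0.81997c.
At |u| = 0.81997c, γ = (1 − 0.672351)^(−1/2) = 1.747.
The clock on ship A records proper time, so ship B measures Δt = γΔτ = 1.747 × 343 = 599 hours.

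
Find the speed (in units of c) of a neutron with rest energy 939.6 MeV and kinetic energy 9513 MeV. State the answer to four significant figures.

K = (γ−1)mc², so γ = 1 + 9513/939.6 = 11.125.
Then v/c = √(1 − γ⁻²) = √(1 − 0.00807979) = √0.99192021 = 0.9960.

0.9960c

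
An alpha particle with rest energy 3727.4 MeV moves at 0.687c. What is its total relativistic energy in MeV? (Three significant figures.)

Lorentz factor: γ = (1 − 0.471969)^(−1/2) = 1.3762.
Total energy: E = γmc² = 1.3762 × 3727.4 MeV = 5130 MeV.

5130 MeV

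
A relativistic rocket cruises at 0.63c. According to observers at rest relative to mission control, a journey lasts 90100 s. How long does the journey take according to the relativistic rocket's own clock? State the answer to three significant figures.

70000 s

Lorentz factor: γ = (1 − 0.3969)^(−1/2) = 1.2877.
The moving clock records proper time: Δτ = Δt/γ = 90100/1.2877 = 70000 s.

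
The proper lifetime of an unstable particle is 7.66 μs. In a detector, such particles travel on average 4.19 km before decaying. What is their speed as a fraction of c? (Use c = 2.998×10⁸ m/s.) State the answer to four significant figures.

Let x = d/(cτ) = 4190 m / (2.998×10⁸ m/s × 7.660×10^-6 s) = 1.8245. Since d = βγcτ, x = βγ = β/√(1−β²).
Solving: β² = x²/(1+x²) = 3.3288/4.3288 = 0.768989, so β = 0.8769.

0.8769c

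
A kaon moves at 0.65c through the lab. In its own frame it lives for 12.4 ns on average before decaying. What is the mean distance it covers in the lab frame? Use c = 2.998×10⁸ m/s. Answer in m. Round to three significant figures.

3.18 m

With β = 0.65, γ = 1/√(1 − 0.65²) = 1/√0.5775 = 1.3159.
Lab-frame lifetime: Δt = γτ = 1.3159 × 12.4 ns = 16.317 ns.
Distance: d = vΔt = 0.65 × 2.998×10⁸ m/s × 1.6317×10^-8 s = 3.18 m.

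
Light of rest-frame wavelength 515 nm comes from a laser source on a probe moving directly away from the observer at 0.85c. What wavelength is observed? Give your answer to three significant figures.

Relativistic Doppler for wavelength: λ_obs = λ_src · √((1+β)/(1−β)).
With β = 0.85: factor = √(1.85/0.15) = 3.5119.
λ_obs = 515 × 3.5119 = 1810 nm.

1810 nm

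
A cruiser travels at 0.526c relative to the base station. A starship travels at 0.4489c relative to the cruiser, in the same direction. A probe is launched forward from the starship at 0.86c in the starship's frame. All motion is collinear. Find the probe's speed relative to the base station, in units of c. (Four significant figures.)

0.9824c

Compose velocities in two stages. Stage 1 (into S'): u₁ = (0.86+0.4489)/(1+0.86×0.4489) = 0.94434.
Stage 2 (into S): u = (0.94434+0.526)/(1+0.94434×0.526) = 0.98237, so the speed is 0.9824c.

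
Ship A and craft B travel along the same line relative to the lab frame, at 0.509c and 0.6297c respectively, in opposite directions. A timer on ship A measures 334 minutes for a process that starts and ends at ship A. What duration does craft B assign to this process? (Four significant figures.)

659.6 minutes

Transform ship A's velocity into craft B's frame: (0.509 + 0.6297)/(1 + 0.509·0.6297) = 1.1387/1.3205173, so the relative speed is 0.86231c.
At |u| = 0.86231c, γ = (1 − 0.743579)^(−1/2) = 1.9748.
Ship A's interval is proper; time dilation gives Δt_B = γΔτ = 1.9748 × 334 minutes = 659.6 minutes.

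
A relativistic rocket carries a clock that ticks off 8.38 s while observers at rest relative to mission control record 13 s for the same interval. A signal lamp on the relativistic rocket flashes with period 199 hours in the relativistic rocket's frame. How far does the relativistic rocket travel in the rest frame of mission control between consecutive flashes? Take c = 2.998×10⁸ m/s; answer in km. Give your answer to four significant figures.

2.547×10^11 km

The time-dilation ratio gives γ = 13/8.38 = 1.55131.
β = √(1 − 1/γ²) = 0.76451. Lab-frame period = γτ = 1.55131×199 hours = 308.71 hours. Distance = βc × γτ = 0.76451 × 2.998×10⁸ m/s × 1111356 s = 2.5472×10^14 m = 2.547×10^11 km.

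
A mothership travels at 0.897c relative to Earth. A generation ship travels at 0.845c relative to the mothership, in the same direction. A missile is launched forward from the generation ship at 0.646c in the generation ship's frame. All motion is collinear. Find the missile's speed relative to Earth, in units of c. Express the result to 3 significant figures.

First combine the missile and generation ship (S''→S'): u₁ = (0.646 + 0.845)/(1 + 0.646×0.845) = 1.491/1.54587 = 0.96451.
Then combine with the mothership (S'→S): u = (0.96451 + 0.897)/(1 + 0.96451×0.897) = 1.86151/1.86516547 = 0.99804.

0.998c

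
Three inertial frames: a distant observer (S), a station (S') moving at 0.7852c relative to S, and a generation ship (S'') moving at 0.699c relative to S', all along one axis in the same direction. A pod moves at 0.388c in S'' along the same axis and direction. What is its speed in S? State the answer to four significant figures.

Apply u = (u'+v)/(1+u'v) twice. Pod in the station frame: (0.388+0.699)/(1+0.388·0.699) = 1.087/1.271212 = 0.85509c.
That velocity, transformed to the rest frame of a distant observer: (0.85509+0.7852)/(1+0.85509·0.7852) = 1.64029/1.671416668 = 0.98138c.

0.9814c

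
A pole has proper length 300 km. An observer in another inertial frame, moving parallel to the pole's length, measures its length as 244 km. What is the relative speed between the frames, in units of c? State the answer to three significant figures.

Length contraction gives γ = L₀/L = 300/244 = 1.2295.
β = √(1 − 1/γ²) = √0.33848 = 0.582.

0.582c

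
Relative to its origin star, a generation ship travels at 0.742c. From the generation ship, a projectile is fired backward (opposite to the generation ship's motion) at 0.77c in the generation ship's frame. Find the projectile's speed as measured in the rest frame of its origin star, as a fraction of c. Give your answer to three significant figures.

In units of c, u = (u' + v)/(1 + u'v) with u' = −0.77 and v = 0.742.
Numerator: −0.77 + 0.742 = −0.028. Denominator: 1 + (−0.77)(0.742) = 0.42866.
u = −0.028/0.42866 = −0.06532, so the speed is 0.0653c.

0.0653c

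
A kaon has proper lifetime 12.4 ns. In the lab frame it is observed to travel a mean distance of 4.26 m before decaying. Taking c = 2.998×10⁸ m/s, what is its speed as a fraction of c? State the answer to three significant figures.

0.753c

Lab distance = (lab lifetime)·v = γτ·βc, so βγ = d/(cτ) = 4.260/(2.998×10⁸ × 1.240×10^-8) = 1.1459.
With βγ = 1.1459: γ² = 1 + (βγ)² = 2.31309, and β = (βγ)/γ = 1.1459/1.52088 = 0.753.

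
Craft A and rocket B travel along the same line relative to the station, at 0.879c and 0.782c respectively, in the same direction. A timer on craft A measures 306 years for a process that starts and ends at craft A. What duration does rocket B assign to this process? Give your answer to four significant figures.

321.9 years

The velocity of craft A relative to rocket B is (0.879 − 0.782)c / (1 − 0.879×0.782) = 0.31028c; relative speed 0.31028c.
γ for this relative speed: γ = 1/√(1 − 0.0962737) = 1.0519.
The clock on craft A records proper time, so rocket B measures Δt = γΔτ = 1.0519 × 306 = 321.9 years.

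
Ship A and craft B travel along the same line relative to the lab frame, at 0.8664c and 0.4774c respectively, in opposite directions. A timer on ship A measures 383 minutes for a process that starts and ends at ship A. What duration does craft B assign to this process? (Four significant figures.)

Transform ship A's velocity into craft B's frame: (0.8664 + 0.4774)/(1 + 0.8664·0.4774) = 1.3438/1.41361936, so the relative speed is 0.95061c.
γ for this relative speed: γ = 1/√(1 − 0.903659) = 3.2218.
Ship A's interval is proper; time dilation gives Δt_B = γΔτ = 3.2218 × 383 minutes = 1234 minutes.

1234 minutes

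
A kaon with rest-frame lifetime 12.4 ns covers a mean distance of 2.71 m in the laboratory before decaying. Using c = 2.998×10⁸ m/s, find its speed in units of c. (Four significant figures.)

Lab distance = (lab lifetime)·v = γτ·βc, so βγ = d/(cτ) = 2.710/(2.998×10⁸ × 1.240×10^-8) = 0.72898.
With βγ = 0.72898: γ² = 1 + (βγ)² = 1.531412, and β = (βγ)/γ = 0.72898/1.2375 = 0.5891.

0.5891c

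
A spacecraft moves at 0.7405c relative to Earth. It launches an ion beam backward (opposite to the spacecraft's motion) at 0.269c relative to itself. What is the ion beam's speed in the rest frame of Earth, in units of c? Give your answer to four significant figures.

Relativistic velocity addition: u = (u' + v)/(1 + u'v/c²), with u' = −0.269c and v = 0.7405c.
Numerator: −0.269 + 0.7405 = 0.4715. Denominator: 1 + (−0.269)(0.7405) = 0.8008055.
u = 0.4715/0.8008055 = 0.58878, so the speed is 0.5888c.

0.5888c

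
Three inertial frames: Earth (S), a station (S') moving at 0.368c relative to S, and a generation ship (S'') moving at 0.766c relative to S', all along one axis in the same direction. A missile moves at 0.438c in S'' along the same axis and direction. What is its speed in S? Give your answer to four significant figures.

0.9533c

Compose velocities in two stages. Stage 1 (into S'): u₁ = (0.438+0.766)/(1+0.438×0.766) = 0.90153.
Stage 2 (into S): u = (0.90153+0.368)/(1+0.90153×0.368) = 0.95327, so the speed is 0.9533c.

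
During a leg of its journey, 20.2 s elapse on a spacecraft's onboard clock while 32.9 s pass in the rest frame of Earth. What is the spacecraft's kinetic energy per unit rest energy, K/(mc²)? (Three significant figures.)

γ = Δt/Δτ = 32.9/20.2 = 1.62871.
Since K = (γ−1)mc², K/(mc²) = 1.62871 − 1 = 0.629.

0.629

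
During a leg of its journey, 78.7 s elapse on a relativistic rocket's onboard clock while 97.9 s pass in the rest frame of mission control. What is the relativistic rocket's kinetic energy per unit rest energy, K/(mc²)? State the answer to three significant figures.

From Δt = γΔτ: γ = 97.9/78.7 = 1.24396.
K/(mc²) = γ − 1 = 1.24396 − 1 = 0.244.

0.244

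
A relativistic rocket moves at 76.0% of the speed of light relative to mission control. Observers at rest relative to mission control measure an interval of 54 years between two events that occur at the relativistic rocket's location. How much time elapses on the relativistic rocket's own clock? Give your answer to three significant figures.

35.1 years

With β = 0.76, γ = 1/√(1 − 0.76²) = 1/√0.4224 = 1.5386.
The relativistic rocket's clock runs slow as seen from mission control, so Δτ = Δt/γ = 54/1.5386 = 35.1 years.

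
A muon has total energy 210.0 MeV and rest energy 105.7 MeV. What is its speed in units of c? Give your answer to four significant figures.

0.8641c

γ = E/(mc²) = 210.0/105.7 = 1.9868.
β = √(1 − 1/γ²) = √(1 − 0.253333) = √0.746667 = 0.8641.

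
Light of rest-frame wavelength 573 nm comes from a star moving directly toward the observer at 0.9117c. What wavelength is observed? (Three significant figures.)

Relativistic Doppler for wavelength: λ_obs = λ_src · √((1−β)/(1+β)).
With β = 0.9117: factor = √(0.0883/1.9117) = 0.21492.
λ_obs = 573 × 0.21492 = 123 nm.

123 nm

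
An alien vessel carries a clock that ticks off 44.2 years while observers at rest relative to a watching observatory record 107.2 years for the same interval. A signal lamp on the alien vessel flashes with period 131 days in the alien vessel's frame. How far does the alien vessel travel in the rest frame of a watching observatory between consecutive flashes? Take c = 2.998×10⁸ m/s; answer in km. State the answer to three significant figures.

7.50×10^12 km

From Δt = γΔτ: γ = 107.2/44.2 = 2.42534.
β = √(1 − 1/γ²) = 0.91104. Lab-frame period = γτ = 2.42534×131 days = 317.72 days. Distance = βc × γτ = 0.91104 × 2.998×10⁸ m/s × 27451008 s = 7.4977×10^15 m = 7.50×10^12 km.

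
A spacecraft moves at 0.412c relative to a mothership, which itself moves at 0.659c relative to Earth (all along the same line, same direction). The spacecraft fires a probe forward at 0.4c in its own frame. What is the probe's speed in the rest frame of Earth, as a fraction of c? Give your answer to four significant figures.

0.9292c

First combine the probe and spacecraft (S''→S'): u₁ = (0.4 + 0.412)/(1 + 0.4×0.412) = 0.812/1.1648 = 0.69712.
Then combine with the mothership (S'→S): u = (0.69712 + 0.659)/(1 + 0.69712×0.659) = 1.35612/1.45940208 = 0.92923.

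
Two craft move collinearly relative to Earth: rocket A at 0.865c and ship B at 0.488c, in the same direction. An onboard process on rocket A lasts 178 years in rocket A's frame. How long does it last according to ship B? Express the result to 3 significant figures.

235 years

Speed of rocket A in ship B's frame: u = (v_A − v_B)/(1 − v_A v_B/c²) = (0.865 − 0.488)/(1 − 0.865×0.488) = 0.377/0.57788 = 0.65238; |u| = 0.65238c.
γ for this relative speed: γ = 1/√(1 − 0.4256) = 1.3194.
The clock on rocket A records proper time, so ship B measures Δt = γΔτ = 1.3194 × 178 = 235 years.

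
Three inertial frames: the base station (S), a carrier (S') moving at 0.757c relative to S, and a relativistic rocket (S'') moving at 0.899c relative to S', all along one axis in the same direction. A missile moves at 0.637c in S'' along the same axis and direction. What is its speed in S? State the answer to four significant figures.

Apply u = (u'+v)/(1+u'v) twice. Missile in the carrier frame: (0.637+0.899)/(1+0.637·0.899) = 1.536/1.572663 = 0.97669c.
That velocity, transformed to the rest frame of the base station: (0.97669+0.757)/(1+0.97669·0.757) = 1.73369/1.73935433 = 0.99674c.

0.9967c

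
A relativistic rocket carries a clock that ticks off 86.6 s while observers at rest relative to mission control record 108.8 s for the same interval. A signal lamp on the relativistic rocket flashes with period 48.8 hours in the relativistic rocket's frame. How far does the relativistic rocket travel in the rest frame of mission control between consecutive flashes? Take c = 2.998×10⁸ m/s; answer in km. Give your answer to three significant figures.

4.01×10^10 km

From Δt = γΔτ: γ = 108.8/86.6 = 1.25635.
β = √(1 − 1/γ²) = 0.60535. Lab-frame period = γτ = 1.25635×48.8 hours = 61.31 hours. Distance = βc × γτ = 0.60535 × 2.998×10⁸ m/s × 220716 s = 4.0056×10^13 m = 4.01×10^10 km.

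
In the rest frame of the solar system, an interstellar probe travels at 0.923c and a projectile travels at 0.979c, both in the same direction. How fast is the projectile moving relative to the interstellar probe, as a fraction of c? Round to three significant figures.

Transform to the interstellar probe's frame: u' = (u − v)/(1 − uv/c²).
u' = (0.979 − 0.923)/(1 − 0.979×0.923) = 0.056/0.096383 = 0.58102.
Speed in the interstellar probe's frame: 0.581c (in the same direction).

0.581c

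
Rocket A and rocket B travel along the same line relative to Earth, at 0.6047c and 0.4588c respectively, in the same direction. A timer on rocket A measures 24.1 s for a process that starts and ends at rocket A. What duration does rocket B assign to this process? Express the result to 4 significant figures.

24.61 s

The velocity of rocket A relative to rocket B is (0.6047 − 0.4588)c / (1 − 0.6047×0.4588) = 0.20192c; relative speed 0.20192c.
At |u| = 0.20192c, γ = (1 − 0.0407717)^(−1/2) = 1.021.
Rocket A's interval is proper; time dilation gives Δt_B = γΔτ = 1.021 × 24.1 s = 24.61 s.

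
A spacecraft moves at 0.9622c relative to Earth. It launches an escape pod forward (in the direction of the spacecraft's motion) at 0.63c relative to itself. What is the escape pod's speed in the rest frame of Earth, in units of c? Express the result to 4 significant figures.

0.9913c

In units of c, u = (u' + v)/(1 + u'v) with u' = 0.63 and v = 0.9622.
Numerator: 0.63 + 0.9622 = 1.5922. Denominator: 1 + (0.63)(0.9622) = 1.606186.
u = 1.5922/1.606186 = 0.99129, so the speed is 0.9913c.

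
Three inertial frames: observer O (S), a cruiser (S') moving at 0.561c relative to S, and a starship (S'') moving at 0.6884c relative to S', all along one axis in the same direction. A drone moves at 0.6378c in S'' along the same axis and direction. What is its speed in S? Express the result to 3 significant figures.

0.977c

Apply u = (u'+v)/(1+u'v) twice. Drone in the cruiser frame: (0.6378+0.6884)/(1+0.6378·0.6884) = 1.3262/1.43906152 = 0.92157c.
That velocity, transformed to the rest frame of observer O: (0.92157+0.561)/(1+0.92157·0.561) = 1.48257/1.51700077 = 0.9773c.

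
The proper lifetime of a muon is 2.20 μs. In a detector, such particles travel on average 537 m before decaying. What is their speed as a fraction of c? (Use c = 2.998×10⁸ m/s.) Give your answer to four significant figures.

Let x = d/(cτ) = 537.0 m / (2.998×10⁸ m/s × 2.200×10^-6 s) = 0.81418. Since d = βγcτ, x = βγ = β/√(1−β²).
Solving: β² = x²/(1+x²) = 0.662889/1.662889 = 0.398637, so β = 0.6314.

0.6314c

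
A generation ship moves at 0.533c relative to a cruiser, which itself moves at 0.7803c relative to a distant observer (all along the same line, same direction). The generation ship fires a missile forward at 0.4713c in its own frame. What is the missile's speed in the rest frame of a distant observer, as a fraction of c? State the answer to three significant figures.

0.973c

Apply u = (u'+v)/(1+u'v) twice. Missile in the cruiser frame: (0.4713+0.533)/(1+0.4713·0.533) = 1.0043/1.2512029 = 0.80267c.
That velocity, transformed to the rest frame of a distant observer: (0.80267+0.7803)/(1+0.80267·0.7803) = 1.58297/1.626323401 = 0.97334c.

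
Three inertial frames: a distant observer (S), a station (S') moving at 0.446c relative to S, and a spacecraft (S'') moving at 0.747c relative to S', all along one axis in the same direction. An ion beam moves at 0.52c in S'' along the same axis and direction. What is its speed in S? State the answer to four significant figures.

0.9656c

Apply u = (u'+v)/(1+u'v) twice. Ion beam in the station frame: (0.52+0.747)/(1+0.52·0.747) = 1.267/1.38844 = 0.91253c.
That velocity, transformed to the rest frame of a distant observer: (0.91253+0.446)/(1+0.91253·0.446) = 1.35853/1.40698838 = 0.96556c.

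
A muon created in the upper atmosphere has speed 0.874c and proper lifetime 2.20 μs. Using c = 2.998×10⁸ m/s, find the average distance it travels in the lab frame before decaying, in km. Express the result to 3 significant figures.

1.19 km

Lorentz factor: γ = (1 − 0.763876)^(−1/2) = 2.0579.
Lab-frame lifetime: Δt = γτ = 2.0579 × 2.20 μs = 4.5274 μs.
Distance: d = vΔt = 0.874 × 2.998×10⁸ m/s × 4.5274×10^-6 s = 1190 m = 1.19 km.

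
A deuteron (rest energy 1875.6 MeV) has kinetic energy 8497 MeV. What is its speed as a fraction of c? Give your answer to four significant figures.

0.9835c

K = (γ−1)mc², so γ = 1 + 8497/1875.6 = 5.5303.
Then v/c = √(1 − γ⁻²) = √(1 − 0.0326966) = √0.9673034 = 0.9835.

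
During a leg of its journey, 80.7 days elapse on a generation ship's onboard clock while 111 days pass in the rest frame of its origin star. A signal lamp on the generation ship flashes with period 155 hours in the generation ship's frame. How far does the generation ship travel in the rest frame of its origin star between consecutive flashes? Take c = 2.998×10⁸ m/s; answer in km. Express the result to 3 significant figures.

1.58×10^11 km

γ = Δt/Δτ = 111/80.7 = 1.37546.
β = √(1 − 1/γ²) = 0.68661. Lab-frame period = γτ = 1.37546×155 hours = 213.2 hours. Distance = βc × γτ = 0.68661 × 2.998×10⁸ m/s × 767520 s = 1.5799×10^14 m = 1.58×10^11 km.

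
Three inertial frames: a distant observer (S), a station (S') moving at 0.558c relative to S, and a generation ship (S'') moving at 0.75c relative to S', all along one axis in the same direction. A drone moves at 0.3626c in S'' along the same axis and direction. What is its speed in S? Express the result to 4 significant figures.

0.9628c

First combine the drone and generation ship (S''→S'): u₁ = (0.3626 + 0.75)/(1 + 0.3626×0.75) = 1.1126/1.27195 = 0.87472.
Then combine with the station (S'→S): u = (0.87472 + 0.558)/(1 + 0.87472×0.558) = 1.43272/1.48809376 = 0.96279.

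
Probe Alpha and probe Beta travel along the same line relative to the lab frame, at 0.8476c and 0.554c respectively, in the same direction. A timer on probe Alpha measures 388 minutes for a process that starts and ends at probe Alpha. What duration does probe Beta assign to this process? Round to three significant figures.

466 minutes

Transform probe Alpha's velocity into probe Beta's frame: (0.8476 − 0.554)/(1 − 0.8476·0.554) = 0.2936/0.5304296, so the relative speed is 0.55351c.
γ for this relative speed: γ = 1/√(1 − 0.306373) = 1.2007.
Probe Alpha's interval is proper; time dilation gives Δt_B = γΔτ = 1.2007 × 388 minutes = 466 minutes.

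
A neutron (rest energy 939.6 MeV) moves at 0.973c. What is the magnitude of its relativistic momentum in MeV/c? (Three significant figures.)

3960 MeV/c

Lorentz factor: γ = (1 − 0.946729)^(−1/2) = 4.3327.
Momentum: p = γβ·mc = 4.3327 × 0.973 × 939.6 MeV/c = 3960 MeV/c.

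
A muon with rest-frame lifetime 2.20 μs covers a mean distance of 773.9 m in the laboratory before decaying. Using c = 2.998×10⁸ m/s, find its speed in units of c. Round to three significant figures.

0.761c

Let x = d/(cτ) = 773.9 m / (2.998×10⁸ m/s × 2.200×10^-6 s) = 1.1734. Since d = βγcτ, x = βγ = β/√(1−β²).
Solving: β² = x²/(1+x²) = 1.37687/2.37687 = 0.579279, so β = 0.761.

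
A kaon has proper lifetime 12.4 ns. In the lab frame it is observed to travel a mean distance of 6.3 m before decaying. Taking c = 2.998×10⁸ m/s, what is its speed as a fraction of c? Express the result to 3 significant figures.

0.861c

Lab distance = (lab lifetime)·v = γτ·βc, so βγ = d/(cτ) = 6.300/(2.998×10⁸ × 1.240×10^-8) = 1.6947.
With βγ = 1.6947: γ² = 1 + (βγ)² = 3.87201, and β = (βγ)/γ = 1.6947/1.96774 = 0.861.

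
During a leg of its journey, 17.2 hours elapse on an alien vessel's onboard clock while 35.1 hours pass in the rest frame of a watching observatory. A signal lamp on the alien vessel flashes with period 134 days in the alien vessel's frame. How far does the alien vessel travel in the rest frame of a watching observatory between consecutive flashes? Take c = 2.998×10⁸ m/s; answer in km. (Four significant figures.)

6.174×10^12 km

γ = Δt/Δτ = 35.1/17.2 = 2.0407.
β = √(1 − 1/γ²) = 0.87171. Lab-frame period = γτ = 2.0407×134 days = 273.45 days. Distance = βc × γτ = 0.87171 × 2.998×10⁸ m/s × 23626080 s = 6.1744×10^15 m = 6.174×10^12 km.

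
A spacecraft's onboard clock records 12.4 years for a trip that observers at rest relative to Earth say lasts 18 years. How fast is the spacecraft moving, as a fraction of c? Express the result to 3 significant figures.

γ = Δt/Δτ = 18/12.4 = 1.4516.
β = √(1 − 1/γ²) = √(1 − 0.474576) = √0.525424 = 0.725.

0.725c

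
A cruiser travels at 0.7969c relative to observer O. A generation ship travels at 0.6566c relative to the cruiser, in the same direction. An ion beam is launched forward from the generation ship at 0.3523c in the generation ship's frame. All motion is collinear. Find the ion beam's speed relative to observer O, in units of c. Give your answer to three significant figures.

0.978c

Apply u = (u'+v)/(1+u'v) twice. Ion beam in the cruiser frame: (0.3523+0.6566)/(1+0.3523·0.6566) = 1.0089/1.23132018 = 0.81936c.
That velocity, transformed to the rest frame of observer O: (0.81936+0.7969)/(1+0.81936·0.7969) = 1.61626/1.652947984 = 0.9778c.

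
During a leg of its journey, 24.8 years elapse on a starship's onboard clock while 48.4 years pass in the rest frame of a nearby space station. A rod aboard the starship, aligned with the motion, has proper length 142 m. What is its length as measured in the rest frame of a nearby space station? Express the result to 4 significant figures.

From Δt = γΔτ: γ = 48.4/24.8 = 1.95161.
The rod contracts by the same γ: 142 m / 1.95161 = 72.76 m.

72.76 m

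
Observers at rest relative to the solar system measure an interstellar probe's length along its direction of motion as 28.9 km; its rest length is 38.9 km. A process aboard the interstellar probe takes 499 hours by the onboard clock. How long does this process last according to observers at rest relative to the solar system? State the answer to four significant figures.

γ = L₀/L = 38.9/28.9 = 1.34602.
The same γ dilates the second interval: 1.34602 × 499 hours = 671.7 hours.

671.7 hours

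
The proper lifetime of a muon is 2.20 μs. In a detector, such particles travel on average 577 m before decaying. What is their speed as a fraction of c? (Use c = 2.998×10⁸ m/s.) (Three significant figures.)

0.658c

Let x = d/(cτ) = 577.0 m / (2.998×10⁸ m/s × 2.200×10^-6 s) = 0.87483. Since d = βγcτ, x = βγ = β/√(1−β²).
Solving: β² = x²/(1+x²) = 0.765328/1.765328 = 0.433533, so β = 0.658.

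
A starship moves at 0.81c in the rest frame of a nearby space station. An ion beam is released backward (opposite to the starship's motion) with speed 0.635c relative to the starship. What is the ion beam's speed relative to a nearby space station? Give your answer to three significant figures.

In units of c, u = (u' + v)/(1 + u'v) with u' = −0.635 and v = 0.81.
Numerator: −0.635 + 0.81 = 0.175. Denominator: 1 + (−0.635)(0.81) = 0.48565.
u = 0.175/0.48565 = 0.36034, so the speed is 0.360c.

0.360c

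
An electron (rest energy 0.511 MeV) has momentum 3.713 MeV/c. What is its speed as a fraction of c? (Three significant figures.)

0.991c

pc/(mc²) = 3.713/0.511 = 7.2661 = βγ = β/√(1−β²).
So β² = x²/(1 + x²) with x = 7.2661: x² = 52.7962, β² = 52.7962/53.7962 = 0.981411, β = 0.991.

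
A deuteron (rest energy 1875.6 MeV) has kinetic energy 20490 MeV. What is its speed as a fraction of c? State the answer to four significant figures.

0.9965c

K = (γ−1)mc², so γ = 1 + 20490/1875.6 = 11.925.
Then v/c = √(1 − γ⁻²) = √(1 − 0.00703207) = √0.99296793 = 0.9965.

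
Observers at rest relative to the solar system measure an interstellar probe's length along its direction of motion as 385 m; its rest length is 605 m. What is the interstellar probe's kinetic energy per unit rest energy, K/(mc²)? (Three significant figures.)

0.571

Length contraction gives γ = L₀/L = 605/385 = 1.57143.
Since K = (γ−1)mc², K/(mc²) = 1.57143 − 1 = 0.571.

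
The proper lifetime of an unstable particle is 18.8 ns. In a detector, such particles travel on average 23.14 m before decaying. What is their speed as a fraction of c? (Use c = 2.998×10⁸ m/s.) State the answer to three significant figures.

Let x = d/(cτ) = 23.14 m / (2.998×10⁸ m/s × 1.880×10^-8 s) = 4.1056. Since d = βγcτ, x = βγ = β/√(1−β²).
Solving: β² = x²/(1+x²) = 16.856/17.856 = 0.943996, so β = 0.972.

0.972c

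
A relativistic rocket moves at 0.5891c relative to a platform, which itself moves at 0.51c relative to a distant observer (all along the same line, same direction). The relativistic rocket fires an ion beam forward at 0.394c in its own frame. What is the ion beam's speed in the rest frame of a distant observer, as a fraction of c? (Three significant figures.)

First combine the ion beam and relativistic rocket (S''→S'): u₁ = (0.394 + 0.5891)/(1 + 0.394×0.5891) = 0.9831/1.2321054 = 0.7979.
Then combine with the platform (S'→S): u = (0.7979 + 0.51)/(1 + 0.7979×0.51) = 1.3079/1.406929 = 0.92961.

0.930c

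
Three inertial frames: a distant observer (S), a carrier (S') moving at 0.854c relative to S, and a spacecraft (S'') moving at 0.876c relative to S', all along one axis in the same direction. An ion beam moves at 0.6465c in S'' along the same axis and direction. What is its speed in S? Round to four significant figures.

First combine the ion beam and spacecraft (S''→S'): u₁ = (0.6465 + 0.876)/(1 + 0.6465×0.876) = 1.5225/1.566334 = 0.97201.
Then combine with the carrier (S'→S): u = (0.97201 + 0.854)/(1 + 0.97201×0.854) = 1.82601/1.83009654 = 0.99777.

0.9978c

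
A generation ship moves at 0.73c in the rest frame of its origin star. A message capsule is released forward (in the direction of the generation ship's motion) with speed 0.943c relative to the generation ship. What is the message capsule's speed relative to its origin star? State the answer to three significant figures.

In units of c, u = (u' + v)/(1 + u'v) with u' = 0.943 and v = 0.73.
Numerator: 0.943 + 0.73 = 1.673. Denominator: 1 + (0.943)(0.73) = 1.68839.
u = 1.673/1.68839 = 0.99088, so the speed is 0.991c.

0.991c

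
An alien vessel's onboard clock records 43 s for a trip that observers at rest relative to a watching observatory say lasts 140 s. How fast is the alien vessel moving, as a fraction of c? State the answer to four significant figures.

0.9517c

γ = Δt/Δτ = 140/43 = 3.2558.
β = √(1 − 1/γ²) = √(1 − 0.0943375) = √0.9056625 = 0.9517.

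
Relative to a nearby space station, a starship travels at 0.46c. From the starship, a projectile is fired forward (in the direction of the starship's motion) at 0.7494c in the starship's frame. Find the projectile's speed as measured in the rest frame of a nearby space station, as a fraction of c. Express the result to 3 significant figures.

0.899c

Relativistic velocity addition: u = (u' + v)/(1 + u'v/c²), with u' = 0.7494c and v = 0.46c.
Numerator: 0.7494 + 0.46 = 1.2094. Denominator: 1 + (0.7494)(0.46) = 1.344724.
u = 1.2094/1.344724 = 0.89937, so the speed is 0.899c.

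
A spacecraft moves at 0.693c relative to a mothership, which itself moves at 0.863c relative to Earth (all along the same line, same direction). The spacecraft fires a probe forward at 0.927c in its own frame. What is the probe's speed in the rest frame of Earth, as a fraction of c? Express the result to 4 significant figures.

0.9990c

Apply u = (u'+v)/(1+u'v) twice. Probe in the mothership frame: (0.927+0.693)/(1+0.927·0.693) = 1.62/1.642411 = 0.98635c.
That velocity, transformed to the rest frame of Earth: (0.98635+0.863)/(1+0.98635·0.863) = 1.84935/1.85122005 = 0.99899c.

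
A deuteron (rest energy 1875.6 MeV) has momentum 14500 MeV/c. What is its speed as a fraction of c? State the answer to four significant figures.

pc/(mc²) = 14500/1875.6 = 7.7309 = βγ = β/√(1−β²).
So β² = x²/(1 + x²) with x = 7.7309: x² = 59.7668, β² = 59.7668/60.7668 = 0.983544, β = 0.9917.

0.9917c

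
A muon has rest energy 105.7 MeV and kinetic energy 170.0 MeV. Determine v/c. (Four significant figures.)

K = (γ−1)mc², so γ = 1 + 170.0/105.7 = 2.6083.
Then v/c = √(1 − γ⁻²) = √(1 − 0.146989) = √0.853011 = 0.9236.

0.9236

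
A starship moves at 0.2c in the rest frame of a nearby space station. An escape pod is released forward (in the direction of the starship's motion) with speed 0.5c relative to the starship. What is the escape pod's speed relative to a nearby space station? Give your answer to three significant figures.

0.636c

In units of c, u = (u' + v)/(1 + u'v) with u' = 0.5 and v = 0.2.
Numerator: 0.5 + 0.2 = 0.7. Denominator: 1 + (0.5)(0.2) = 1.1.
u = 0.7/1.1 = 0.63636, so the speed is 0.636c.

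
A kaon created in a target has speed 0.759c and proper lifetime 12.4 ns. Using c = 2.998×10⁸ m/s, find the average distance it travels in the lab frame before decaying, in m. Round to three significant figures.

4.33 m

With β = 0.759, γ = 1/√(1 − 0.759²) = 1/√0.423919 = 1.5359.
Lab-frame lifetime: Δt = γτ = 1.5359 × 12.4 ns = 19.045 ns.
Distance: d = vΔt = 0.759 × 2.998×10⁸ m/s × 1.9045×10^-8 s = 4.33 m.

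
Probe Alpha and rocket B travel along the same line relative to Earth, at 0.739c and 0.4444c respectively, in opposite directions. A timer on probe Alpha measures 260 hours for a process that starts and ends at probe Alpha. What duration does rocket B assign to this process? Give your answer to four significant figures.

Transform probe Alpha's velocity into rocket B's frame: (0.739 + 0.4444)/(1 + 0.739·0.4444) = 1.1834/1.3284116, so the relative speed is 0.89084c.
At |u| = 0.89084c, γ = (1 − 0.793596)^(−1/2) = 2.2011.
Probe Alpha's interval is proper; time dilation gives Δt_B = γΔτ = 2.2011 × 260 hours = 572.3 hours.

572.3 hours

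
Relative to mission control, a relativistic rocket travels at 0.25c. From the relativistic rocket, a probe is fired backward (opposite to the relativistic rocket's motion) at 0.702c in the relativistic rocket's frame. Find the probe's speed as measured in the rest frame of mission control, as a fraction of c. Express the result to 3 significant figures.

Relativistic velocity addition: u = (u' + v)/(1 + u'v/c²), with u' = −0.702c and v = 0.25c.
Numerator: −0.702 + 0.25 = −0.452. Denominator: 1 + (−0.702)(0.25) = 0.8245.
u = −0.452/0.8245 = −0.54821, so the speed is 0.548c.

0.548c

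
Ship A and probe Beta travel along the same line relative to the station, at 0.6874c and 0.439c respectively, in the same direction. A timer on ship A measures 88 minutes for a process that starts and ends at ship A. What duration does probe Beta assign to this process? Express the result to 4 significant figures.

Transform ship A's velocity into probe Beta's frame: (0.6874 − 0.439)/(1 − 0.6874·0.439) = 0.2484/0.6982314, so the relative speed is 0.35576c.
At |u| = 0.35576c, γ = (1 − 0.126565)^(−1/2) = 1.07.
The clock on ship A records proper time, so probe Beta measures Δt = γΔτ = 1.07 × 88 = 94.16 minutes.

94.16 minutes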